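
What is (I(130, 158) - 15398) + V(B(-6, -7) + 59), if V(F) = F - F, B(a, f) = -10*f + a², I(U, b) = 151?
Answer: -15247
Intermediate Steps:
B(a, f) = a² - 10*f
V(F) = 0
(I(130, 158) - 15398) + V(B(-6, -7) + 59) = (151 - 15398) + 0 = -15247 + 0 = -15247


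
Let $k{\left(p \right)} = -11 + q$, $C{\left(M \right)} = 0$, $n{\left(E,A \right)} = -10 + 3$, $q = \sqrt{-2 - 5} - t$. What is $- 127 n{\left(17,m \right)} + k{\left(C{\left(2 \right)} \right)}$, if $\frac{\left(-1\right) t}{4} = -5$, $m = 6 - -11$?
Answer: $858 + i \sqrt{7} \approx 858.0 + 2.6458 i$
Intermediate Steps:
$m = 17$ ($m = 6 + 11 = 17$)
$t = 20$ ($t = \left(-4\right) \left(-5\right) = 20$)
$q = -20 + i \sqrt{7}$ ($q = \sqrt{-2 - 5} - 20 = \sqrt{-7} - 20 = i \sqrt{7} - 20 = -20 + i \sqrt{7} \approx -20.0 + 2.6458 i$)
$n{\left(E,A \right)} = -7$
$k{\left(p \right)} = -31 + i \sqrt{7}$ ($k{\left(p \right)} = -11 - \left(20 - i \sqrt{7}\right) = -31 + i \sqrt{7}$)
$- 127 n{\left(17,m \right)} + k{\left(C{\left(2 \right)} \right)} = \left(-127\right) \left(-7\right) - \left(31 - i \sqrt{7}\right) = 889 - \left(31 - i \sqrt{7}\right) = 858 + i \sqrt{7}$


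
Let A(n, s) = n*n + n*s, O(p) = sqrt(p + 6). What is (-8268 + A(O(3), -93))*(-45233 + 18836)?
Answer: 225377586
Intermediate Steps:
O(p) = sqrt(6 + p)
A(n, s) = n**2 + n*s
(-8268 + A(O(3), -93))*(-45233 + 18836) = (-8268 + sqrt(6 + 3)*(sqrt(6 + 3) - 93))*(-45233 + 18836) = (-8268 + sqrt(9)*(sqrt(9) - 93))*(-26397) = (-8268 + 3*(3 - 93))*(-26397) = (-8268 + 3*(-90))*(-26397) = (-8268 - 270)*(-26397) = -8538*(-26397) = 225377586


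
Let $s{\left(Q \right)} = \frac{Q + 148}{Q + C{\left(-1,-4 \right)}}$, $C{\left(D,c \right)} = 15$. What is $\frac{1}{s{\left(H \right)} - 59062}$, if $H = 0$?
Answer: $- \frac{15}{885782} \approx -1.6934 \cdot 10^{-5}$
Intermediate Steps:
$s{\left(Q \right)} = \frac{148 + Q}{15 + Q}$ ($s{\left(Q \right)} = \frac{Q + 148}{Q + 15} = \frac{148 + Q}{15 + Q}$)
$\frac{1}{s{\left(H \right)} - 59062} = \frac{1}{\frac{148 + 0}{15 + 0} - 59062} = \frac{1}{\frac{1}{15} \cdot 148 - 59062} = \frac{1}{\frac{148}{15} - 59062} = \frac{1}{- \frac{885782}{15}} = - \frac{15}{885782}$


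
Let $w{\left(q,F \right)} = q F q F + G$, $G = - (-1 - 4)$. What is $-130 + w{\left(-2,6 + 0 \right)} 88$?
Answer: $12982$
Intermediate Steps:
$G = 5$ ($G = \left(-1\right) \left(-5\right) = 5$)
$w{\left(q,F \right)} = 5 + F^{2} q^{2}$ ($w{\left(q,F \right)} = q F q F + 5 = F q q F + 5 = F q^{2} F + 5 = F^{2} q^{2} + 5 = 5 + F^{2} q^{2}$)
$-130 + w{\left(-2,6 + 0 \right)} 88 = -130 + \left(5 + \left(6 + 0\right)^{2} \left(-2\right)^{2}\right) 88 = -130 + \left(5 + 6^{2} \cdot 4\right) 88 = -130 + \left(5 + 36 \cdot 4\right) 88 = -130 + \left(5 + 144\right) 88 = -130 + 149 \cdot 88 = -130 + 13112 = 12982$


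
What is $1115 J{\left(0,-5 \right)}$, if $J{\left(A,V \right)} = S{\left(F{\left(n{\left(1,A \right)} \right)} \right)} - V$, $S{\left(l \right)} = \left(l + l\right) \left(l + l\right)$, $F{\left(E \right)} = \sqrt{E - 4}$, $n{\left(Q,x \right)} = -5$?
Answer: $-34565$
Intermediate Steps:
$F{\left(E \right)} = \sqrt{-4 + E}$
$S{\left(l \right)} = 4 l^{2}$ ($S{\left(l \right)} = 2 l 2 l = 4 l^{2}$)
$J{\left(A,V \right)} = -36 - V$ ($J{\left(A,V \right)} = 4 \left(\sqrt{-4 - 5}\right)^{2} - V = 4 \left(\sqrt{-9}\right)^{2} - V = 4 \left(3 i\right)^{2} - V = 4 \left(-9\right) - V = -36 - V$)
$1115 J{\left(0,-5 \right)} = 1115 \left(-36 - -5\right) = 1115 \left(-36 + 5\right) = 1115 \left(-31\right) = -34565$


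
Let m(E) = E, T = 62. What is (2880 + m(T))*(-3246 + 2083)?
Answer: -3421546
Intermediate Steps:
(2880 + m(T))*(-3246 + 2083) = (2880 + 62)*(-3246 + 2083) = 2942*(-1163) = -3421546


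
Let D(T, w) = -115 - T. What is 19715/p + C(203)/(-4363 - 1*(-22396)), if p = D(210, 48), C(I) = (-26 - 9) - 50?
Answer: -71109644/1172145 ≈ -60.666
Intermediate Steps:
C(I) = -85 (C(I) = -35 - 50 = -85)
p = -325 (p = -115 - 1*210 = -115 - 210 = -325)
19715/p + C(203)/(-4363 - 1*(-22396)) = 19715/(-325) - 85/(-4363 - 1*(-22396)) = 19715*(-1/325) - 85/(-4363 + 22396) = -3943/65 - 85/18033 = -71109644/1172145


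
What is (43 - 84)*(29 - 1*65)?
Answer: 1476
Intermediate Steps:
(43 - 84)*(29 - 1*65) = -41*(29 - 65) = -41*(-36) = 1476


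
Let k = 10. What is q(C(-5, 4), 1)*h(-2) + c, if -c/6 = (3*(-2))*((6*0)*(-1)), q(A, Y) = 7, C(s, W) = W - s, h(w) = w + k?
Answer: 56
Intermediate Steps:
h(w) = 10 + w (h(w) = w + 10 = 10 + w)
c = 0 (c = -6*3*(-2)*(6*0)*(-1) = -(-36)*0*(-1) = -(-36)*0 = -6*0 = 0)
q(C(-5, 4), 1)*h(-2) + c = 7*(10 - 2) + 0 = 7*8 + 0 = 56 + 0 = 56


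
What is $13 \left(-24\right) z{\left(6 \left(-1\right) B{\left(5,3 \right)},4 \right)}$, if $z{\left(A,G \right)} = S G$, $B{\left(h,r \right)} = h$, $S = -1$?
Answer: $1248$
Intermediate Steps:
$z{\left(A,G \right)} = - G$
$13 \left(-24\right) z{\left(6 \left(-1\right) B{\left(5,3 \right)},4 \right)} = 13 \left(-24\right) \left(\left(-1\right) 4\right) = \left(-312\right) \left(-4\right) = 1248$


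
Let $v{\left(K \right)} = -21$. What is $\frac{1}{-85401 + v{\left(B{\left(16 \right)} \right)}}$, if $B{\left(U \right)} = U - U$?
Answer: $- \frac{1}{85422} \approx -1.1707 \cdot 10^{-5}$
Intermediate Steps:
$B{\left(U \right)} = 0$
$\frac{1}{-85401 + v{\left(B{\left(16 \right)} \right)}} = \frac{1}{-85401 - 21} = \frac{1}{-85422} = - \frac{1}{85422}$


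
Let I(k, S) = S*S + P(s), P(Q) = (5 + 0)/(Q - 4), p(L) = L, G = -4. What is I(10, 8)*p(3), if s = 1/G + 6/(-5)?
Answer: 20628/109 ≈ 189.25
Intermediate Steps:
s = -29/20 (s = 1/(-4) + 6/(-5) = 1*(-1/4) + 6*(-1/5) = -1/4 - 6/5 = -29/20 ≈ -1.4500)
P(Q) = 5/(-4 + Q)
I(k, S) = -100/109 + S**2 (I(k, S) = S*S + 5/(-4 - 29/20) = S**2 + 5/(-109/20) = S**2 + 5*(-20/109) = S**2 - 100/109 = -100/109 + S**2)
I(10, 8)*p(3) = (-100/109 + 8**2)*3 = (-100/109 + 64)*3 = (6876/109)*3 = 20628/109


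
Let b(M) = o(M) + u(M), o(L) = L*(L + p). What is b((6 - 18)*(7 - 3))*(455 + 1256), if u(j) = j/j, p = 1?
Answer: 3861727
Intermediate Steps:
u(j) = 1
o(L) = L*(1 + L) (o(L) = L*(L + 1) = L*(1 + L))
b(M) = 1 + M*(1 + M) (b(M) = M*(1 + M) + 1 = 1 + M*(1 + M))
b((6 - 18)*(7 - 3))*(455 + 1256) = (1 + ((6 - 18)*(7 - 3))*(1 + (6 - 18)*(7 - 3)))*(455 + 1256) = (1 + (-12*4)*(1 - 12*4))*1711 = (1 - 48*(1 - 48))*1711 = (1 - 48*(-47))*1711 = (1 + 2256)*1711 = 2257*1711 = 3861727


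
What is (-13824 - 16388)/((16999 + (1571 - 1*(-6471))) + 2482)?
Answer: -30212/27523 ≈ -1.0977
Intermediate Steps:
(-13824 - 16388)/((16999 + (1571 - 1*(-6471))) + 2482) = -30212/((16999 + (1571 + 6471)) + 2482) = -30212/((16999 + 8042) + 2482) = -30212/(25041 + 2482) = -30212/27523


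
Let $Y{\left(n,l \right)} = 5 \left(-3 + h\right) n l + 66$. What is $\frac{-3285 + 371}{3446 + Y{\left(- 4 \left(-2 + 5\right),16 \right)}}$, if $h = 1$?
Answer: $- \frac{1457}{2716} \approx -0.53645$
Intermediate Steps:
$Y{\left(n,l \right)} = 66 - 10 l n$ ($Y{\left(n,l \right)} = 5 \left(-3 + 1\right) n l + 66 = 5 \left(-2\right) n l + 66 = - 10 n l + 66 = - 10 l n + 66 = 66 - 10 l n$)
$\frac{-3285 + 371}{3446 + Y{\left(- 4 \left(-2 + 5\right),16 \right)}} = \frac{-3285 + 371}{3446 - \left(-66 + 160 \left(- 4 \left(-2 + 5\right)\right)\right)} = - \frac{2914}{3446 - \left(-66 + 160 \left(\left(-4\right) 3\right)\right)} = - \frac{2914}{3446 - \left(-66 + 160 \left(-12\right)\right)} = - \frac{2914}{3446 + \left(66 + 1920\right)} = - \frac{2914}{3446 + 1986} = - \frac{2914}{5432} = \left(-2914\right) \frac{1}{5432} = - \frac{1457}{2716}$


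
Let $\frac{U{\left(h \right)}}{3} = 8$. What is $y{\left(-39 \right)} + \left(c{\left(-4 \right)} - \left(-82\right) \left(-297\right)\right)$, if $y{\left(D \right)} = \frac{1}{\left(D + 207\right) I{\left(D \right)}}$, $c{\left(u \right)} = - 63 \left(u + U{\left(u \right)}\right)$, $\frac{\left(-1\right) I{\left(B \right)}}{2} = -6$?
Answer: $- \frac{51637823}{2016} \approx -25614.0$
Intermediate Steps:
$U{\left(h \right)} = 24$ ($U{\left(h \right)} = 3 \cdot 8 = 24$)
$I{\left(B \right)} = 12$ ($I{\left(B \right)} = \left(-2\right) \left(-6\right) = 12$)
$c{\left(u \right)} = -1512 - 63 u$ ($c{\left(u \right)} = - 63 \left(u + 24\right) = - 63 \left(24 + u\right) = -1512 - 63 u$)
$y{\left(D \right)} = \frac{1}{12 \left(207 + D\right)}$ ($y{\left(D \right)} = \frac{1}{\left(D + 207\right) 12} = \frac{1}{207 + D} \frac{1}{12} = \frac{1}{12 \left(207 + D\right)}$)
$y{\left(-39 \right)} + \left(c{\left(-4 \right)} - \left(-82\right) \left(-297\right)\right) = \frac{1}{12 \left(207 - 39\right)} - \left(1260 - -24354\right) = \frac{1}{12 \cdot 168} + \left(\left(-1512 + 252\right) - 24354\right) = \frac{1}{12} \cdot \frac{1}{168} - 25614 = \frac{1}{2016} - 25614 = - \frac{51637823}{2016}$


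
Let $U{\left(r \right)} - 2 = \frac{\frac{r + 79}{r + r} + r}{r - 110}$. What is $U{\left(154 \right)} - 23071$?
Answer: $- \frac{312583423}{13552} \approx -23065.0$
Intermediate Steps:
$U{\left(r \right)} = 2 + \frac{r + \frac{79 + r}{2 r}}{-110 + r}$ ($U{\left(r \right)} = 2 + \frac{\frac{r + 79}{r + r} + r}{r - 110} = 2 + \frac{\frac{79 + r}{2 r} + r}{-110 + r} = 2 + \frac{r + \frac{79 + r}{2 r}}{-110 + r}$)
$U{\left(154 \right)} - 23071 = \frac{79 - 67606 + 6 \cdot 154^{2}}{2 \cdot 154 \left(-110 + 154\right)} - 23071 = \frac{1}{2} \cdot \frac{1}{154} \cdot \frac{1}{44} \left(79 - 67606 + 6 \cdot 23716\right) - 23071 = \frac{1}{2} \cdot \frac{1}{154} \cdot \frac{1}{44} \left(79 - 67606 + 142296\right) - 23071 = \frac{1}{2} \cdot \frac{1}{154} \cdot \frac{1}{44} \cdot 74769 - 23071 = \frac{74769}{13552} - 23071 = - \frac{312583423}{13552}$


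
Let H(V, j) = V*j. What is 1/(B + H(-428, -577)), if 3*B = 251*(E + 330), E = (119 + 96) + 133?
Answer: 1/303682 ≈ 3.2929e-6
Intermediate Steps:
E = 348 (E = 215 + 133 = 348)
B = 56726 (B = (251*(348 + 330))/3 = (251*678)/3 = (1/3)*170178 = 56726)
1/(B + H(-428, -577)) = 1/(56726 - 428*(-577)) = 1/(56726 + 246956) = 1/303682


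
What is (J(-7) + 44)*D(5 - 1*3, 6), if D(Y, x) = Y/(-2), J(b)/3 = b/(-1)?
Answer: -65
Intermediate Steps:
J(b) = -3*b (J(b) = 3*(b/(-1)) = 3*(b*(-1)) = 3*(-b) = -3*b)
D(Y, x) = -Y/2 (D(Y, x) = Y*(-1/2) = -Y/2)
(J(-7) + 44)*D(5 - 1*3, 6) = (-3*(-7) + 44)*(-(5 - 1*3)/2) = (21 + 44)*(-(5 - 3)/2) = 65*(-1/2*2) = 65*(-1) = -65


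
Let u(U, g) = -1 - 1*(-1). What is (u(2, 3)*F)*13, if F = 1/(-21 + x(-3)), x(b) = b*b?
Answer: 0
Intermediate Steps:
x(b) = b²
u(U, g) = 0 (u(U, g) = -1 + 1 = 0)
F = -1/12 (F = 1/(-21 + (-3)²) = 1/(-21 + 9) = 1/(-12) = -1/12 ≈ -0.083333)
(u(2, 3)*F)*13 = (0*(-1/12))*13 = 0*13 = 0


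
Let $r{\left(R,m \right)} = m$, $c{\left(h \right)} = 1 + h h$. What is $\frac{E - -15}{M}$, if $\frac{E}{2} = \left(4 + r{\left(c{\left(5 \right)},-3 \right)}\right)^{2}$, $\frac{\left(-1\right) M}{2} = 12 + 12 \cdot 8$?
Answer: $- \frac{17}{216} \approx -0.078704$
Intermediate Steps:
$c{\left(h \right)} = 1 + h^{2}$
$M = -216$ ($M = - 2 \left(12 + 12 \cdot 8\right) = - 2 \left(12 + 96\right) = \left(-2\right) 108 = -216$)
$E = 2$ ($E = 2 \left(4 - 3\right)^{2} = 2 \cdot 1^{2} = 2 \cdot 1 = 2$)
$\frac{E - -15}{M} = \frac{2 - -15}{-216} = \left(2 + 15\right) \left(- \frac{1}{216}\right) = 17 \left(- \frac{1}{216}\right) = - \frac{17}{216}$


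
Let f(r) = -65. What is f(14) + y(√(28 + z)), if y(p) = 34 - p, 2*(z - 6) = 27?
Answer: -31 - √190/2 ≈ -37.892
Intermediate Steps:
z = 39/2 (z = 6 + (½)*27 = 6 + 27/2 = 39/2 ≈ 19.500)
f(14) + y(√(28 + z)) = -65 + (34 - √(28 + 39/2)) = -65 + (34 - √(95/2)) = -65 + (34 - √190/2) = -31 - √190/2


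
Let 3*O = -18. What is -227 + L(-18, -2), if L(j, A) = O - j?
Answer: -215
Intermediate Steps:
O = -6 (O = (⅓)*(-18) = -6)
L(j, A) = -6 - j
-227 + L(-18, -2) = -227 + (-6 - 1*(-18)) = -227 + (-6 + 18) = -227 + 12 = -215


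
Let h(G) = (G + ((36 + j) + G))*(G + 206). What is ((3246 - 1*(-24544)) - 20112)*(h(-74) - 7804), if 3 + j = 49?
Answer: -126809848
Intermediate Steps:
j = 46 (j = -3 + 49 = 46)
h(G) = (82 + 2*G)*(206 + G) (h(G) = (G + ((36 + 46) + G))*(G + 206) = (G + (82 + G))*(206 + G) = (82 + 2*G)*(206 + G))
((3246 - 1*(-24544)) - 20112)*(h(-74) - 7804) = ((3246 - 1*(-24544)) - 20112)*((16892 + 2*(-74)² + 494*(-74)) - 7804) = ((3246 + 24544) - 20112)*((16892 + 2*5476 - 36556) - 7804) = (27790 - 20112)*((16892 + 10952 - 36556) - 7804) = 7678*(-8712 - 7804) = 7678*(-16516) = -126809848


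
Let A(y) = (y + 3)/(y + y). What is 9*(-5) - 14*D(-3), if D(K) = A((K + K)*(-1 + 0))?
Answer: -111/2 ≈ -55.500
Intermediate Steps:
A(y) = (3 + y)/(2*y) (A(y) = (3 + y)/((2*y)) = (3 + y)*(1/(2*y)) = (3 + y)/(2*y))
D(K) = -(3 - 2*K)/(4*K) (D(K) = (3 + (K + K)*(-1 + 0))/(2*(((K + K)*(-1 + 0)))) = (3 + (2*K)*(-1))/(2*(((2*K)*(-1)))) = (3 - 2*K)/(2*((-2*K))) = (-1/(2*K))*(3 - 2*K)/2 = -(3 - 2*K)/(4*K))
9*(-5) - 14*D(-3) = 9*(-5) - 7*(-3 + 2*(-3))/(2*(-3)) = -45 - 7*(-1)*(-3 - 6)/(2*3) = -45 - 7*(-1)*(-9)/(2*3) = -45 - 14*¾ = -45 - 21/2 = -111/2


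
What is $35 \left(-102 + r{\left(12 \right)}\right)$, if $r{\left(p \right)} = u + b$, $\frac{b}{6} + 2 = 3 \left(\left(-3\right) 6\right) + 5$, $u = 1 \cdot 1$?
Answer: $-14245$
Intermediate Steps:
$u = 1$
$b = -306$ ($b = -12 + 6 \left(3 \left(\left(-3\right) 6\right) + 5\right) = -12 + 6 \left(3 \left(-18\right) + 5\right) = -12 + 6 \left(-54 + 5\right) = -12 + 6 \left(-49\right) = -12 - 294 = -306$)
$r{\left(p \right)} = -305$ ($r{\left(p \right)} = 1 - 306 = -305$)
$35 \left(-102 + r{\left(12 \right)}\right) = 35 \left(-102 - 305\right) = 35 \left(-407\right) = -14245$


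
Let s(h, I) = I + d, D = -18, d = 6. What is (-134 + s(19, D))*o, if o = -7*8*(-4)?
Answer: -32704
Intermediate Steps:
o = 224 (o = -56*(-4) = 224)
s(h, I) = 6 + I (s(h, I) = I + 6 = 6 + I)
(-134 + s(19, D))*o = (-134 + (6 - 18))*224 = (-134 - 12)*224 = -146*224 = -32704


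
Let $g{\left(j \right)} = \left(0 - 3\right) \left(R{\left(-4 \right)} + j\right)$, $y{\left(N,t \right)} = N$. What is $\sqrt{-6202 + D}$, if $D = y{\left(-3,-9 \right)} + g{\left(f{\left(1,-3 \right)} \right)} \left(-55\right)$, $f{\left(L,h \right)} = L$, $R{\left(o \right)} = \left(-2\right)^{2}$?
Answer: $2 i \sqrt{1345} \approx 73.349 i$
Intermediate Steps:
$R{\left(o \right)} = 4$
$g{\left(j \right)} = -12 - 3 j$ ($g{\left(j \right)} = \left(0 - 3\right) \left(4 + j\right) = - 3 \left(4 + j\right) = -12 - 3 j$)
$D = 822$ ($D = -3 + \left(-12 - 3\right) \left(-55\right) = -3 - -825 = -3 + 825 = 822$)
$\sqrt{-6202 + D} = \sqrt{-6202 + 822} = \sqrt{-5380} = 2 i \sqrt{1345}$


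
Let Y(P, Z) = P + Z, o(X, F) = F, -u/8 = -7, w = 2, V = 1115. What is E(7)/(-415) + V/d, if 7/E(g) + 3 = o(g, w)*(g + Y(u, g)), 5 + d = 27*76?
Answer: 63378996/116382185 ≈ 0.54458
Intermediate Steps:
d = 2047 (d = -5 + 27*76 = -5 + 2052 = 2047)
u = 56 (u = -8*(-7) = 56)
E(g) = 7/(109 + 4*g) (E(g) = 7/(-3 + 2*(g + (56 + g))) = 7/(-3 + 2*(56 + 2*g)) = 7/(-3 + (112 + 4*g)) = 7/(109 + 4*g))
E(7)/(-415) + V/d = (7/(109 + 4*7))/(-415) + 1115/2047 = (7/(109 + 28))*(-1/415) + 1115*(1/2047) = (7/137)*(-1/415) + 1115/2047 = -7/56855 + 1115/2047 = 63378996/116382185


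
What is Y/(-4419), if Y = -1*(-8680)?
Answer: -8680/4419 ≈ -1.9642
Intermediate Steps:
Y = 8680
Y/(-4419) = 8680/(-4419) = 8680*(-1/4419) = -8680/4419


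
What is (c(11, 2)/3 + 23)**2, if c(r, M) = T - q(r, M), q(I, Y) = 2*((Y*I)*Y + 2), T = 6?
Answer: 289/9 ≈ 32.111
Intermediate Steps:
q(I, Y) = 4 + 2*I*Y**2 (q(I, Y) = 2*((I*Y)*Y + 2) = 2*(I*Y**2 + 2) = 2*(2 + I*Y**2) = 4 + 2*I*Y**2)
c(r, M) = 2 - 2*r*M**2 (c(r, M) = 6 - (4 + 2*r*M**2) = 6 + (-4 - 2*r*M**2) = 2 - 2*r*M**2)
(c(11, 2)/3 + 23)**2 = ((2 - 2*11*2**2)/3 + 23)**2 = ((2 - 2*11*4)*(1/3) + 23)**2 = ((2 - 88)*(1/3) + 23)**2 = (-86*1/3 + 23)**2 = (-86/3 + 23)**2 = (-17/3)**2 = 289/9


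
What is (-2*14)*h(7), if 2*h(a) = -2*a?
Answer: 196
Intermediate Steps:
h(a) = -a (h(a) = (-2*a)/2 = -a)
(-2*14)*h(7) = (-2*14)*(-1*7) = -28*(-7) = 196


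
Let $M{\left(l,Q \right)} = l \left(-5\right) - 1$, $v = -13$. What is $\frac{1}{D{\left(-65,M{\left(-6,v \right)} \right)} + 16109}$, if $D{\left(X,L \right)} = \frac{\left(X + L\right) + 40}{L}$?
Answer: $\frac{29}{467165} \approx 6.2077 \cdot 10^{-5}$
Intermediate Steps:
$M{\left(l,Q \right)} = -1 - 5 l$ ($M{\left(l,Q \right)} = - 5 l - 1 = -1 - 5 l$)
$D{\left(X,L \right)} = \frac{40 + L + X}{L}$ ($D{\left(X,L \right)} = \frac{\left(L + X\right) + 40}{L} = \frac{40 + L + X}{L}$)
$\frac{1}{D{\left(-65,M{\left(-6,v \right)} \right)} + 16109} = \frac{1}{\frac{40 - -29 - 65}{-1 - -30} + 16109} = \frac{1}{\frac{40 + \left(-1 + 30\right) - 65}{-1 + 30} + 16109} = \frac{1}{\frac{40 + 29 - 65}{29} + 16109} = \frac{1}{\frac{1}{29} \cdot 4 + 16109} = \frac{1}{\frac{4}{29} + 16109} = \frac{1}{\frac{467165}{29}} = \frac{29}{467165}$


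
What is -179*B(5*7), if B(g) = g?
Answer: -6265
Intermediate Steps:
-179*B(5*7) = -895*7 = -179*35 = -6265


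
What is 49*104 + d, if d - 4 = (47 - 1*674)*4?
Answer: 2592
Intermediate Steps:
d = -2504 (d = 4 + (47 - 1*674)*4 = 4 + (47 - 674)*4 = 4 - 627*4 = 4 - 2508 = -2504)
49*104 + d = 49*104 - 2504 = 5096 - 2504 = 2592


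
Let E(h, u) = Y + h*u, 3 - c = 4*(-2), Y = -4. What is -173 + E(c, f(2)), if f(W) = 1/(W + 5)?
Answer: -1228/7 ≈ -175.43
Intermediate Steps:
f(W) = 1/(5 + W)
c = 11 (c = 3 - 4*(-2) = 3 - 1*(-8) = 3 + 8 = 11)
E(h, u) = -4 + h*u
-173 + E(c, f(2)) = -173 + (-4 + 11/(5 + 2)) = -173 + (-4 + 11/7) = -173 - 17/7 = -1228/7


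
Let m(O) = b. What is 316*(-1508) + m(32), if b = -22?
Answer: -476550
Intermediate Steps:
m(O) = -22
316*(-1508) + m(32) = 316*(-1508) - 22 = -476528 - 22 = -476550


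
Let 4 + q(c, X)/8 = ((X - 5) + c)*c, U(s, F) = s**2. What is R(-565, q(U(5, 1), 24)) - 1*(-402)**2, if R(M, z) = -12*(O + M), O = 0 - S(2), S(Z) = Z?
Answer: -154800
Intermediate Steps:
q(c, X) = -32 + 8*c*(-5 + X + c) (q(c, X) = -32 + 8*(((X - 5) + c)*c) = -32 + 8*(((-5 + X) + c)*c) = -32 + 8*((-5 + X + c)*c) = -32 + 8*(c*(-5 + X + c)) = -32 + 8*c*(-5 + X + c))
O = -2 (O = 0 - 1*2 = 0 - 2 = -2)
R(M, z) = 24 - 12*M (R(M, z) = -12*(-2 + M) = 24 - 12*M)
R(-565, q(U(5, 1), 24)) - 1*(-402)**2 = (24 - 12*(-565)) - 1*(-402)**2 = (24 + 6780) - 1*161604 = 6804 - 161604 = -154800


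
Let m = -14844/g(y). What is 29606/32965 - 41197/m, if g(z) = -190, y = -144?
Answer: -128795879243/244666230 ≈ -526.42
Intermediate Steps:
m = 7422/95 (m = -14844/(-190) = -14844*(-1/190) = 7422/95 ≈ 78.126)
29606/32965 - 41197/m = 29606/32965 - 41197/7422/95 = 29606*(1/32965) - 41197*95/7422 = 29606/32965 - 3913715/7422 = -128795879243/244666230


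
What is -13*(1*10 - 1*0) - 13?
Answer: -143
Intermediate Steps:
-13*(1*10 - 1*0) - 13 = -13*(10 + 0) - 13 = -13*10 - 13 = -130 - 13 = -143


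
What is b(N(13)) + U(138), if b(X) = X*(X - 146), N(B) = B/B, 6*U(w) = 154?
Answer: -358/3 ≈ -119.33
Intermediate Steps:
U(w) = 77/3 (U(w) = (⅙)*154 = 77/3)
N(B) = 1
b(X) = X*(-146 + X)
b(N(13)) + U(138) = 1*(-146 + 1) + 77/3 = 1*(-145) + 77/3 = -145 + 77/3 = -358/3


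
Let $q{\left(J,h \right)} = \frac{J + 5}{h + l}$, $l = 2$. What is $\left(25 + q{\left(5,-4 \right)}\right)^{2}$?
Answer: $400$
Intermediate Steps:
$q{\left(J,h \right)} = \frac{5 + J}{2 + h}$ ($q{\left(J,h \right)} = \frac{J + 5}{h + 2} = \frac{5 + J}{2 + h}$)
$\left(25 + q{\left(5,-4 \right)}\right)^{2} = \left(25 + \frac{5 + 5}{2 - 4}\right)^{2} = \left(25 + \frac{1}{-2} \cdot 10\right)^{2} = \left(25 - 5\right)^{2} = 20^{2} = 400$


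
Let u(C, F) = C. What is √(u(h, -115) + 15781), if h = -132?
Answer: √15649 ≈ 125.10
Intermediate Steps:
√(u(h, -115) + 15781) = √(-132 + 15781) = √15649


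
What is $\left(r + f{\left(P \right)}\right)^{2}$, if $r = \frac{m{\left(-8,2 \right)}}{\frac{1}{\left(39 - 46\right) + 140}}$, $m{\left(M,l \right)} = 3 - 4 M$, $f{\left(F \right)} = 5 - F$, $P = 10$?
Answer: $21622500$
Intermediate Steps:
$r = 4655$ ($r = \frac{3 - -32}{\frac{1}{\left(39 - 46\right) + 140}} = \frac{3 + 32}{\frac{1}{\left(39 - 46\right) + 140}} = \frac{35}{\frac{1}{-7 + 140}} = \frac{35}{\frac{1}{133}} = 35 \frac{1}{\frac{1}{133}} = 35 \cdot 133 = 4655$)
$\left(r + f{\left(P \right)}\right)^{2} = \left(4655 + \left(5 - 10\right)\right)^{2} = \left(4655 - 5\right)^{2} = 4650^{2} = 21622500$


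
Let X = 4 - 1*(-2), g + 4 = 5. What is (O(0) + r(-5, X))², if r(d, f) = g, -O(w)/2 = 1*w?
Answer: 1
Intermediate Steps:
O(w) = -2*w
g = 1 (g = -4 + 5 = 1)
X = 6 (X = 4 + 2 = 6)
r(d, f) = 1
(O(0) + r(-5, X))² = (-2*0 + 1)² = (0 + 1)² = 1² = 1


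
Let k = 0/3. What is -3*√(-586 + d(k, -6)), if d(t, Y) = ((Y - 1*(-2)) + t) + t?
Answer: -3*I*√590 ≈ -72.87*I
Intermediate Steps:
k = 0 (k = 0*(⅓) = 0)
d(t, Y) = 2 + Y + 2*t (d(t, Y) = ((Y + 2) + t) + t = ((2 + Y) + t) + t = (2 + Y + t) + t = 2 + Y + 2*t)
-3*√(-586 + d(k, -6)) = -3*√(-586 + (2 - 6 + 2*0)) = -3*√(-586 + (2 - 6 + 0)) = -3*√(-586 - 4) = -3*I*√590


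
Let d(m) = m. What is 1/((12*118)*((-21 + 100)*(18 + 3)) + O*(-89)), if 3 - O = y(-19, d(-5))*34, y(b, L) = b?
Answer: 1/2291383 ≈ 4.3642e-7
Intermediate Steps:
O = 649 (O = 3 - (-19)*34 = 3 - 1*(-646) = 3 + 646 = 649)
1/((12*118)*((-21 + 100)*(18 + 3)) + O*(-89)) = 1/((12*118)*((-21 + 100)*(18 + 3)) + 649*(-89)) = 1/(1416*(79*21) - 57761) = 1/(1416*1659 - 57761) = 1/(2349144 - 57761) = 1/2291383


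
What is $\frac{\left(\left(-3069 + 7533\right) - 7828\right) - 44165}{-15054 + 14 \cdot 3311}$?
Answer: $- \frac{47529}{31300} \approx -1.5185$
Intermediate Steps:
$\frac{\left(\left(-3069 + 7533\right) - 7828\right) - 44165}{-15054 + 14 \cdot 3311} = \frac{\left(4464 - 7828\right) - 44165}{-15054 + 46354} = \frac{-3364 - 44165}{31300} = \left(-47529\right) \frac{1}{31300} = - \frac{47529}{31300}$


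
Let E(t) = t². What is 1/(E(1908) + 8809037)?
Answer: 1/12449501 ≈ 8.0325e-8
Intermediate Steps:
1/(E(1908) + 8809037) = 1/(1908² + 8809037) = 1/(3640464 + 8809037) = 1/12449501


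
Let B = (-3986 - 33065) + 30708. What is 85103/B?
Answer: -85103/6343 ≈ -13.417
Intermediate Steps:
B = -6343 (B = -37051 + 30708 = -6343)
85103/B = 85103/(-6343) = 85103*(-1/6343) = -85103/6343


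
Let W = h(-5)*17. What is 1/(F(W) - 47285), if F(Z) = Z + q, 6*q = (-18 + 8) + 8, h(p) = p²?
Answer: -3/140581 ≈ -2.1340e-5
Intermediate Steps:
q = -⅓ (q = ((-18 + 8) + 8)/6 = (-10 + 8)/6 = (⅙)*(-2) = -⅓ ≈ -0.33333)
W = 425 (W = (-5)²*17 = 25*17 = 425)
F(Z) = -⅓ + Z (F(Z) = Z - ⅓ = -⅓ + Z)
1/(F(W) - 47285) = 1/((-⅓ + 425) - 47285) = 1/(1274/3 - 47285) = 1/(-140581/3) = -3/140581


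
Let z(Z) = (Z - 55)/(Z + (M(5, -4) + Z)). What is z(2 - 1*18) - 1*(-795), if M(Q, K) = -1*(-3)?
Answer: 23126/29 ≈ 797.45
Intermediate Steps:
M(Q, K) = 3
z(Z) = (-55 + Z)/(3 + 2*Z) (z(Z) = (Z - 55)/(Z + (3 + Z)) = (-55 + Z)/(3 + 2*Z))
z(2 - 1*18) - 1*(-795) = (-55 + (2 - 1*18))/(3 + 2*(2 - 1*18)) - 1*(-795) = (-55 + (2 - 18))/(3 + 2*(2 - 18)) + 795 = (-55 - 16)/(3 + 2*(-16)) + 795 = -71/(3 - 32) + 795 = -71/(-29) + 795 = -1/29*(-71) + 795 = 71/29 + 795 = 23126/29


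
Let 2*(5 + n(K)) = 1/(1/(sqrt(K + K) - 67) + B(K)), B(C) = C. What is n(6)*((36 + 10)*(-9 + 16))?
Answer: -253880095/160369 + 322*sqrt(3)/160369 ≈ -1583.1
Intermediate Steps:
n(K) = -5 + 1/(2*(K + 1/(-67 + sqrt(2)*sqrt(K)))) (n(K) = -5 + 1/(2*(1/(sqrt(K + K) - 67) + K)) = -5 + 1/(2*(1/(sqrt(2*K) - 67) + K)) = -5 + 1/(2*(1/(sqrt(2)*sqrt(K) - 67) + K)) = -5 + 1/(2*(1/(-67 + sqrt(2)*sqrt(K)) + K)) = -5 + 1/(2*(K + 1/(-67 + sqrt(2)*sqrt(K)))))
n(6)*((36 + 10)*(-9 + 16)) = ((-77 + 670*6 + sqrt(2)*sqrt(6) - 10*sqrt(2)*6**(3/2))/(2*(1 - 67*6 + sqrt(2)*6**(3/2))))*((36 + 10)*(-9 + 16)) = ((-77 + 4020 + 2*sqrt(3) - 10*sqrt(2)*6*sqrt(6))/(2*(1 - 402 + sqrt(2)*(6*sqrt(6)))))*(46*7) = ((-77 + 4020 + 2*sqrt(3) - 120*sqrt(3))/(2*(1 - 402 + 12*sqrt(3))))*322 = ((3943 - 118*sqrt(3))/(2*(-401 + 12*sqrt(3))))*322 = 161*(3943 - 118*sqrt(3))/(-401 + 12*sqrt(3))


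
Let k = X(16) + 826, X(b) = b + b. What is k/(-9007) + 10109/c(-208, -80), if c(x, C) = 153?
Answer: 90920489/1378071 ≈ 65.977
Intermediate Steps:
X(b) = 2*b
k = 858 (k = 2*16 + 826 = 32 + 826 = 858)
k/(-9007) + 10109/c(-208, -80) = 858/(-9007) + 10109/153 = 858*(-1/9007) + 10109*(1/153) = -858/9007 + 10109/153 = 90920489/1378071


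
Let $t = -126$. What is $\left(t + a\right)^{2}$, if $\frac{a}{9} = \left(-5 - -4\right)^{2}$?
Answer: $13689$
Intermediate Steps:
$a = 9$ ($a = 9 \left(-5 - -4\right)^{2} = 9 \left(-5 + 4\right)^{2} = 9 \left(-1\right)^{2} = 9 \cdot 1 = 9$)
$\left(t + a\right)^{2} = \left(-126 + 9\right)^{2} = \left(-117\right)^{2} = 13689$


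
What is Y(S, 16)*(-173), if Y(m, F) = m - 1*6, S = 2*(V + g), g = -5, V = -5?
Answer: 4498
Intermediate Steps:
S = -20 (S = 2*(-5 - 5) = 2*(-10) = -20)
Y(m, F) = -6 + m (Y(m, F) = m - 6 = -6 + m)
Y(S, 16)*(-173) = (-6 - 20)*(-173) = -26*(-173) = 4498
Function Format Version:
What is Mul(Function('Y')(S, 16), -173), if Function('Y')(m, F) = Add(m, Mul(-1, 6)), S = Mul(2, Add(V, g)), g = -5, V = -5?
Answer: 4498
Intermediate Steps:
S = -20 (S = Mul(2, Add(-5, -5)) = Mul(2, -10) = -20)
Function('Y')(m, F) = Add(-6, m) (Function('Y')(m, F) = Add(m, -6) = Add(-6, m))
Mul(Function('Y')(S, 16), -173) = Mul(Add(-6, -20), -173) = Mul(-26, -173) = 4498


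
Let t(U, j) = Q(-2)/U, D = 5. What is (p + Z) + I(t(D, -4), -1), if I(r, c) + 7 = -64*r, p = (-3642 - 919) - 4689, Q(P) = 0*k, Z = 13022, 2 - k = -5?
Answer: 3765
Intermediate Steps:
k = 7 (k = 2 - 1*(-5) = 2 + 5 = 7)
Q(P) = 0 (Q(P) = 0*7 = 0)
t(U, j) = 0 (t(U, j) = 0/U = 0)
p = -9250 (p = -4561 - 4689 = -9250)
I(r, c) = -7 - 64*r
(p + Z) + I(t(D, -4), -1) = (-9250 + 13022) + (-7 - 64*0) = 3772 + (-7 + 0) = 3772 - 7 = 3765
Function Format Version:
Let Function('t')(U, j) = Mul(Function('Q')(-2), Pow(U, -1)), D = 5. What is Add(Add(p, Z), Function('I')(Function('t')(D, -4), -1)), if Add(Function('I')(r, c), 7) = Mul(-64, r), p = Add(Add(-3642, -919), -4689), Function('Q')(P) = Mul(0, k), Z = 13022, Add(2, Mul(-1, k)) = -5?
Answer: 3765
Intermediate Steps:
k = 7 (k = Add(2, Mul(-1, -5)) = Add(2, 5) = 7)
Function('Q')(P) = 0 (Function('Q')(P) = Mul(0, 7) = 0)
Function('t')(U, j) = 0 (Function('t')(U, j) = Mul(0, Pow(U, -1)) = 0)
p = -9250 (p = Add(-4561, -4689) = -9250)
Function('I')(r, c) = Add(-7, Mul(-64, r))
Add(Add(p, Z), Function('I')(Function('t')(D, -4), -1)) = Add(Add(-9250, 13022), Add(-7, Mul(-64, 0))) = Add(3772, Add(-7, 0)) = Add(3772, -7) = 3765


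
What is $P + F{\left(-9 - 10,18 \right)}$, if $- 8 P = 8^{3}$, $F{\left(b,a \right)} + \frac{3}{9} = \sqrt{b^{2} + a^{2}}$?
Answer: $- \frac{193}{3} + \sqrt{685} \approx -38.161$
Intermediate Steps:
$F{\left(b,a \right)} = - \frac{1}{3} + \sqrt{a^{2} + b^{2}}$ ($F{\left(b,a \right)} = - \frac{1}{3} + \sqrt{b^{2} + a^{2}} = - \frac{1}{3} + \sqrt{a^{2} + b^{2}}$)
$P = -64$ ($P = - \frac{8^{3}}{8} = \left(- \frac{1}{8}\right) 512 = -64$)
$P + F{\left(-9 - 10,18 \right)} = -64 - \left(\frac{1}{3} - \sqrt{18^{2} + \left(-9 - 10\right)^{2}}\right) = -64 - \left(\frac{1}{3} - \sqrt{324 + \left(-19\right)^{2}}\right) = -64 - \left(\frac{1}{3} - \sqrt{324 + 361}\right) = -64 - \left(\frac{1}{3} - \sqrt{685}\right) = - \frac{193}{3} + \sqrt{685}$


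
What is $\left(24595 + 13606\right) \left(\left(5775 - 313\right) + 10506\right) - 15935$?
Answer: $609977633$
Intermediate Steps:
$\left(24595 + 13606\right) \left(\left(5775 - 313\right) + 10506\right) - 15935 = 38201 \left(\left(5775 - 313\right) + 10506\right) - 15935 = 38201 \left(5462 + 10506\right) - 15935 = 38201 \cdot 15968 - 15935 = 609993568 - 15935 = 609977633$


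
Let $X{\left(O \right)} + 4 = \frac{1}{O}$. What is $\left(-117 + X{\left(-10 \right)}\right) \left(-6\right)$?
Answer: $\frac{3633}{5} \approx 726.6$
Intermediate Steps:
$X{\left(O \right)} = -4 + \frac{1}{O}$
$\left(-117 + X{\left(-10 \right)}\right) \left(-6\right) = \left(-117 - \left(4 - \frac{1}{-10}\right)\right) \left(-6\right) = \left(-117 - \frac{41}{10}\right) \left(-6\right) = \left(- \frac{1211}{10}\right) \left(-6\right) = \frac{3633}{5}$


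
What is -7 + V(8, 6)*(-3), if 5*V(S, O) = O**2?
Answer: -143/5 ≈ -28.600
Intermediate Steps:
V(S, O) = O**2/5
-7 + V(8, 6)*(-3) = -7 + ((1/5)*6**2)*(-3) = -7 + ((1/5)*36)*(-3) = -7 + (36/5)*(-3) = -7 - 108/5 = -143/5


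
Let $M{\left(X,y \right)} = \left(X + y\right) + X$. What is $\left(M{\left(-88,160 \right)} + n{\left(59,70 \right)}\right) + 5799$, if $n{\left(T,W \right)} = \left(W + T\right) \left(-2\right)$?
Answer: $5525$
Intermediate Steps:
$M{\left(X,y \right)} = y + 2 X$
$n{\left(T,W \right)} = - 2 T - 2 W$ ($n{\left(T,W \right)} = \left(T + W\right) \left(-2\right) = - 2 T - 2 W$)
$\left(M{\left(-88,160 \right)} + n{\left(59,70 \right)}\right) + 5799 = \left(\left(160 + 2 \left(-88\right)\right) - 258\right) + 5799 = \left(\left(160 - 176\right) - 258\right) + 5799 = \left(-16 - 258\right) + 5799 = -274 + 5799 = 5525$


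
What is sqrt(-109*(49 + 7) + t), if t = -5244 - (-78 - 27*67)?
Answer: I*sqrt(9461) ≈ 97.268*I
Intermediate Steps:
t = -3357 (t = -5244 - (-78 - 1809) = -5244 - 1*(-1887) = -5244 + 1887 = -3357)
sqrt(-109*(49 + 7) + t) = sqrt(-109*(49 + 7) - 3357) = sqrt(-109*56 - 3357) = sqrt(-6104 - 3357) = sqrt(-9461) = I*sqrt(9461)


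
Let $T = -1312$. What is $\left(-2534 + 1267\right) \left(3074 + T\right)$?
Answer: $-2232454$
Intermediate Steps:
$\left(-2534 + 1267\right) \left(3074 + T\right) = \left(-2534 + 1267\right) \left(3074 - 1312\right) = \left(-1267\right) 1762 = -2232454$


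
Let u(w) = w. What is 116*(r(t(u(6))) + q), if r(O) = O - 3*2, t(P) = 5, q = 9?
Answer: 928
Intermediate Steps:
r(O) = -6 + O (r(O) = O - 6 = -6 + O)
116*(r(t(u(6))) + q) = 116*((-6 + 5) + 9) = 116*(-1 + 9) = 116*8 = 928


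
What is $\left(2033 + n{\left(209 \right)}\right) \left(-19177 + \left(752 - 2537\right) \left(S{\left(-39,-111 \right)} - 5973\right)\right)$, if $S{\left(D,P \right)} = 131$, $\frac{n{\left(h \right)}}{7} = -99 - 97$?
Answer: $6880212173$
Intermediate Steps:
$n{\left(h \right)} = -1372$ ($n{\left(h \right)} = 7 \left(-99 - 97\right) = 7 \left(-196\right) = -1372$)
$\left(2033 + n{\left(209 \right)}\right) \left(-19177 + \left(752 - 2537\right) \left(S{\left(-39,-111 \right)} - 5973\right)\right) = \left(2033 - 1372\right) \left(-19177 + \left(752 - 2537\right) \left(131 - 5973\right)\right) = 661 \left(-19177 - -10427970\right) = 661 \left(-19177 + 10427970\right) = 661 \cdot 10408793 = 6880212173$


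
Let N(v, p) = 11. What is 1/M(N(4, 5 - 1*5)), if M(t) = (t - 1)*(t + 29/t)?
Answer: 11/1500 ≈ 0.0073333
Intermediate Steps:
M(t) = (-1 + t)*(t + 29/t)
1/M(N(4, 5 - 1*5)) = 1/(29 + 11² - 1*11 - 29/11) = 1/(29 + 121 - 11 - 29*1/11) = 1/(29 + 121 - 11 - 29/11) = 1/(1500/11) = 11/1500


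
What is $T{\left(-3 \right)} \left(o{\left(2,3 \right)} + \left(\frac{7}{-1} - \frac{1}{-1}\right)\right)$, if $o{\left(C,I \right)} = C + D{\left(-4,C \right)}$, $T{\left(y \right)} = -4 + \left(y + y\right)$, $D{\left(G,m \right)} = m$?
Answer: $20$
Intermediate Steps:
$T{\left(y \right)} = -4 + 2 y$
$o{\left(C,I \right)} = 2 C$ ($o{\left(C,I \right)} = C + C = 2 C$)
$T{\left(-3 \right)} \left(o{\left(2,3 \right)} + \left(\frac{7}{-1} - \frac{1}{-1}\right)\right) = \left(-4 + 2 \left(-3\right)\right) \left(2 \cdot 2 + \left(\frac{7}{-1} - \frac{1}{-1}\right)\right) = \left(-4 - 6\right) \left(4 + \left(7 \left(-1\right) - -1\right)\right) = - 10 \left(4 + \left(-7 + 1\right)\right) = - 10 \left(4 - 6\right) = \left(-10\right) \left(-2\right) = 20$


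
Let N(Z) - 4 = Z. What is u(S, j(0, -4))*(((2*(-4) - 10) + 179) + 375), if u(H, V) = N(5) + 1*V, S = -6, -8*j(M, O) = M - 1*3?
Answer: 5025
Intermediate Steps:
N(Z) = 4 + Z
j(M, O) = 3/8 - M/8 (j(M, O) = -(M - 1*3)/8 = -(M - 3)/8 = -(-3 + M)/8 = 3/8 - M/8)
u(H, V) = 9 + V (u(H, V) = (4 + 5) + 1*V = 9 + V)
u(S, j(0, -4))*(((2*(-4) - 10) + 179) + 375) = (9 + (3/8 - ⅛*0))*(((2*(-4) - 10) + 179) + 375) = (9 + (3/8 + 0))*(((-8 - 10) + 179) + 375) = (9 + 3/8)*((-18 + 179) + 375) = 75*(161 + 375)/8 = (75/8)*536 = 5025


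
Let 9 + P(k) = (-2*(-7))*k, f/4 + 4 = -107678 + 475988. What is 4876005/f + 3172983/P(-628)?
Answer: -4631600987187/12965844424 ≈ -357.22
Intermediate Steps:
f = 1473224 (f = -16 + 4*(-107678 + 475988) = -16 + 4*368310 = -16 + 1473240 = 1473224)
P(k) = -9 + 14*k (P(k) = -9 + (-2*(-7))*k = -9 + 14*k)
4876005/f + 3172983/P(-628) = 4876005/1473224 + 3172983/(-9 + 14*(-628)) = 4876005*(1/1473224) + 3172983/(-9 - 8792) = 4876005/1473224 + 3172983/(-8801) = 4876005/1473224 + 3172983*(-1/8801) = 4876005/1473224 - 3172983/8801 = -4631600987187/12965844424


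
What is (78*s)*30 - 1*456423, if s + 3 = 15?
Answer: -428343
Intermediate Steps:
s = 12 (s = -3 + 15 = 12)
(78*s)*30 - 1*456423 = (78*12)*30 - 1*456423 = 936*30 - 456423 = 28080 - 456423 = -428343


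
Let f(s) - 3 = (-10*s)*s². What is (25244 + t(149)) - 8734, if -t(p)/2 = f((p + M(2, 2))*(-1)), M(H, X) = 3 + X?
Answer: -73028776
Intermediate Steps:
f(s) = 3 - 10*s³ (f(s) = 3 + (-10*s)*s² = 3 - 10*s³)
t(p) = -6 + 20*(-5 - p)³ (t(p) = -2*(3 - 10*(-(p + (3 + 2))³)) = -2*(3 - 10*(-(p + 5)³)) = -2*(3 - 10*(-(5 + p)³)) = -2*(3 - 10*(-5 - p)³) = -6 + 20*(-5 - p)³)
(25244 + t(149)) - 8734 = (25244 + (-6 - 20*(5 + 149)³)) - 8734 = (25244 + (-6 - 20*154³)) - 8734 = (25244 + (-6 - 20*3652264)) - 8734 = (25244 + (-6 - 73045280)) - 8734 = (25244 - 73045286) - 8734 = -73020042 - 8734 = -73028776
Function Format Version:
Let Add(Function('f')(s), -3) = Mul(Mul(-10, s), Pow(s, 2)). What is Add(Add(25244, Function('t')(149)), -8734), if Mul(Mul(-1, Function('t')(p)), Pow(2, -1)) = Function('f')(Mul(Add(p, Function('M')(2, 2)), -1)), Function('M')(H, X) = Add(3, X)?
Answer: -73028776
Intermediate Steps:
Function('f')(s) = Add(3, Mul(-10, Pow(s, 3))) (Function('f')(s) = Add(3, Mul(Mul(-10, s), Pow(s, 2))) = Add(3, Mul(-10, Pow(s, 3))))
Function('t')(p) = Add(-6, Mul(20, Pow(Add(-5, Mul(-1, p)), 3))) (Function('t')(p) = Mul(-2, Add(3, Mul(-10, Pow(Mul(Add(p, Add(3, 2)), -1), 3)))) = Mul(-2, Add(3, Mul(-10, Pow(Mul(Add(p, 5), -1), 3)))) = Mul(-2, Add(3, Mul(-10, Pow(Mul(Add(5, p), -1), 3)))) = Mul(-2, Add(3, Mul(-10, Pow(Add(-5, Mul(-1, p)), 3)))) = Add(-6, Mul(20, Pow(Add(-5, Mul(-1, p)), 3))))
Add(Add(25244, Function('t')(149)), -8734) = Add(Add(25244, Add(-6, Mul(-20, Pow(Add(5, 149), 3)))), -8734) = Add(Add(25244, Add(-6, Mul(-20, Pow(154, 3)))), -8734) = Add(Add(25244, Add(-6, Mul(-20, 3652264))), -8734) = Add(Add(25244, Add(-6, -73045280)), -8734) = Add(Add(25244, -73045286), -8734) = Add(-73020042, -8734) = -73028776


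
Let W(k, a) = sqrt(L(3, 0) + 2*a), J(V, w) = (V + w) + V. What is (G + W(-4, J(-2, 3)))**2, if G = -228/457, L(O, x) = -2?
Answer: -783412/208849 - 912*I/457 ≈ -3.7511 - 1.9956*I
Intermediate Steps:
J(V, w) = w + 2*V
G = -228/457 (G = -228*1/457 = -228/457 ≈ -0.49891)
W(k, a) = sqrt(-2 + 2*a)
(G + W(-4, J(-2, 3)))**2 = (-228/457 + sqrt(-2 + 2*(3 + 2*(-2))))**2 = (-228/457 + sqrt(-2 + 2*(3 - 4)))**2 = (-228/457 + sqrt(-2 + 2*(-1)))**2 = (-228/457 + sqrt(-2 - 2))**2 = (-228/457 + sqrt(-4))**2 = (-228/457 + 2*I)**2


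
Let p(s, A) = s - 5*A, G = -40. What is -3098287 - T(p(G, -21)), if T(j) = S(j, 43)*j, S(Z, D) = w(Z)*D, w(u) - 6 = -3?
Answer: -3106672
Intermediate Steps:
w(u) = 3 (w(u) = 6 - 3 = 3)
S(Z, D) = 3*D
T(j) = 129*j (T(j) = (3*43)*j = 129*j)
-3098287 - T(p(G, -21)) = -3098287 - 129*(-40 - 5*(-21)) = -3098287 - 129*(-40 + 105) = -3098287 - 129*65 = -3098287 - 1*8385 = -3098287 - 8385 = -3106672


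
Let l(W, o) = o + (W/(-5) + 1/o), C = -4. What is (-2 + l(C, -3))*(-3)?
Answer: 68/5 ≈ 13.600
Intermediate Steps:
l(W, o) = o + 1/o - W/5 (l(W, o) = o + (W*(-⅕) + 1/o) = o + (-W/5 + 1/o) = o + (1/o - W/5) = o + 1/o - W/5)
(-2 + l(C, -3))*(-3) = (-2 + (-3 + 1/(-3) - ⅕*(-4)))*(-3) = (-2 + (-3 - ⅓ + ⅘))*(-3) = (-2 - 38/15)*(-3) = -68/15*(-3) = 68/5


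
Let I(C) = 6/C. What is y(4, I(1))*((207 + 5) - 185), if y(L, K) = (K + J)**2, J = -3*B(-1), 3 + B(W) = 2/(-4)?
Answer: 29403/4 ≈ 7350.8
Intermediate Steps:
B(W) = -7/2 (B(W) = -3 + 2/(-4) = -3 + 2*(-1/4) = -3 - 1/2 = -7/2)
J = 21/2 (J = -3*(-7/2) = 21/2 ≈ 10.500)
y(L, K) = (21/2 + K)**2 (y(L, K) = (K + 21/2)**2 = (21/2 + K)**2)
y(4, I(1))*((207 + 5) - 185) = ((21 + 2*(6/1))**2/4)*((207 + 5) - 185) = ((21 + 2*(6*1))**2/4)*(212 - 185) = ((21 + 2*6)**2/4)*27 = ((21 + 12)**2/4)*27 = ((1/4)*33**2)*27 = ((1/4)*1089)*27 = (1089/4)*27 = 29403/4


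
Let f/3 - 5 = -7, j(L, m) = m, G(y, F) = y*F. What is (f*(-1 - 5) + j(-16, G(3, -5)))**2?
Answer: 441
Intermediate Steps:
G(y, F) = F*y
f = -6 (f = 15 + 3*(-7) = 15 - 21 = -6)
(f*(-1 - 5) + j(-16, G(3, -5)))**2 = (-6*(-1 - 5) - 5*3)**2 = (-6*(-6) - 15)**2 = (36 - 15)**2 = 21**2 = 441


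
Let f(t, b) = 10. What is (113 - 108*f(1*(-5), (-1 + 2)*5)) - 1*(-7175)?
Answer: 6208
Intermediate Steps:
(113 - 108*f(1*(-5), (-1 + 2)*5)) - 1*(-7175) = (113 - 108*10) - 1*(-7175) = (113 - 1080) + 7175 = -967 + 7175 = 6208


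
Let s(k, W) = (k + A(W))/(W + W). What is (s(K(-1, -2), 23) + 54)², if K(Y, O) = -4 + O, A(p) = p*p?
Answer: 9042049/2116 ≈ 4273.2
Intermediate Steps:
A(p) = p²
s(k, W) = (k + W²)/(2*W) (s(k, W) = (k + W²)/(W + W) = (k + W²)/((2*W)) = (k + W²)*(1/(2*W)) = (k + W²)/(2*W))
(s(K(-1, -2), 23) + 54)² = ((½)*((-4 - 2) + 23²)/23 + 54)² = ((½)*(1/23)*(-6 + 529) + 54)² = ((½)*(1/23)*523 + 54)² = (523/46 + 54)² = (3007/46)² = 9042049/2116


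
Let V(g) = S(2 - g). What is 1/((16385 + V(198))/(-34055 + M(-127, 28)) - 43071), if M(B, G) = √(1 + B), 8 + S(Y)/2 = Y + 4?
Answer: -24975920812948/1075749608724611633 + 47955*I*√14/2151499217449223266 ≈ -2.3217e-5 + 8.3398e-14*I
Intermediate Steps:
S(Y) = -8 + 2*Y (S(Y) = -16 + 2*(Y + 4) = -16 + 2*(4 + Y) = -16 + (8 + 2*Y) = -8 + 2*Y)
V(g) = -4 - 2*g (V(g) = -8 + 2*(2 - g) = -8 + (4 - 2*g) = -4 - 2*g)
1/((16385 + V(198))/(-34055 + M(-127, 28)) - 43071) = 1/((16385 + (-4 - 2*198))/(-34055 + √(1 - 127)) - 43071) = 1/((16385 + (-4 - 396))/(-34055 + √(-126)) - 43071) = 1/((16385 - 400)/(-34055 + 3*I*√14) - 43071) = 1/(15985/(-34055 + 3*I*√14) - 43071) = 1/(-43071 + 15985/(-34055 + 3*I*√14))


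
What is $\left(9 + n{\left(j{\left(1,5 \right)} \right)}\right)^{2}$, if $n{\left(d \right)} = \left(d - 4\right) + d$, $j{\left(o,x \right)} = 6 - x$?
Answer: $49$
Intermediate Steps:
$n{\left(d \right)} = -4 + 2 d$ ($n{\left(d \right)} = \left(-4 + d\right) + d = -4 + 2 d$)
$\left(9 + n{\left(j{\left(1,5 \right)} \right)}\right)^{2} = \left(9 - \left(4 - 2 \left(6 - 5\right)\right)\right)^{2} = \left(9 + \left(-4 + 2 \cdot 1\right)\right)^{2} = \left(9 + \left(-4 + 2\right)\right)^{2} = \left(9 - 2\right)^{2} = 7^{2} = 49$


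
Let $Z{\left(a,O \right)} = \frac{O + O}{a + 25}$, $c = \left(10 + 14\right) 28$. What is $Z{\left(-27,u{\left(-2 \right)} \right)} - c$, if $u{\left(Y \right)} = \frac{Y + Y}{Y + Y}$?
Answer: $-673$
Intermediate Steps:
$c = 672$ ($c = 24 \cdot 28 = 672$)
$u{\left(Y \right)} = 1$ ($u{\left(Y \right)} = \frac{2 Y}{2 Y} = 2 Y \frac{1}{2 Y} = 1$)
$Z{\left(a,O \right)} = \frac{2 O}{25 + a}$
$Z{\left(-27,u{\left(-2 \right)} \right)} - c = 2 \cdot 1 \frac{1}{25 - 27} - 672 = 2 \cdot 1 \frac{1}{-2} - 672 = 2 \cdot 1 \left(- \frac{1}{2}\right) - 672 = -1 - 672 = -673$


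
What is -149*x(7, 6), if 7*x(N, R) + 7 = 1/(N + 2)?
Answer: 9238/63 ≈ 146.64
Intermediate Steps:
x(N, R) = -1 + 1/(7*(2 + N)) (x(N, R) = -1 + 1/(7*(N + 2)) = -1 + 1/(7*(2 + N)))
-149*x(7, 6) = -149*(-13/7 - 1*7)/(2 + 7) = -149*(-13/7 - 7)/9 = -149*(-62)/(9*7) = -149*(-62/63) = 9238/63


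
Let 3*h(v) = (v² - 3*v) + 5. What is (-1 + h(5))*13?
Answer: 52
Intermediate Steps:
h(v) = 5/3 - v + v²/3 (h(v) = ((v² - 3*v) + 5)/3 = (5 + v² - 3*v)/3 = 5/3 - v + v²/3)
(-1 + h(5))*13 = (-1 + (5/3 - 1*5 + (⅓)*5²))*13 = (-1 + (5/3 - 5 + (⅓)*25))*13 = (-1 + (5/3 - 5 + 25/3))*13 = (-1 + 5)*13 = 4*13 = 52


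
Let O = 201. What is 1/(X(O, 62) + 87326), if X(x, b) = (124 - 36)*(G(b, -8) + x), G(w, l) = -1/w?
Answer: 31/3255390 ≈ 9.5227e-6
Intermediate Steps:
X(x, b) = -88/b + 88*x (X(x, b) = (124 - 36)*(-1/b + x) = 88*(x - 1/b) = -88/b + 88*x)
1/(X(O, 62) + 87326) = 1/((-88/62 + 88*201) + 87326) = 1/((-88*1/62 + 17688) + 87326) = 1/((-44/31 + 17688) + 87326) = 1/(548284/31 + 87326) = 1/(3255390/31) = 31/3255390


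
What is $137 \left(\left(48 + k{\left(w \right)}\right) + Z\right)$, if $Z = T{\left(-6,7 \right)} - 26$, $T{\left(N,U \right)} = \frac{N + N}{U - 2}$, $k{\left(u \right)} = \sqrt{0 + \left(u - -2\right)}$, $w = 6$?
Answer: $\frac{13426}{5} + 274 \sqrt{2} \approx 3072.7$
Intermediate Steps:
$k{\left(u \right)} = \sqrt{2 + u}$ ($k{\left(u \right)} = \sqrt{0 + \left(u + 2\right)} = \sqrt{0 + \left(2 + u\right)} = \sqrt{2 + u}$)
$T{\left(N,U \right)} = \frac{2 N}{-2 + U}$
$Z = - \frac{142}{5}$ ($Z = 2 \left(-6\right) \frac{1}{-2 + 7} - 26 = 2 \left(-6\right) \frac{1}{5} - 26 = - \frac{12}{5} - 26 = - \frac{142}{5} \approx -28.4$)
$137 \left(\left(48 + k{\left(w \right)}\right) + Z\right) = 137 \left(\left(48 + \sqrt{2 + 6}\right) - \frac{142}{5}\right) = 137 \left(\left(48 + \sqrt{8}\right) - \frac{142}{5}\right) = 137 \left(\left(48 + 2 \sqrt{2}\right) - \frac{142}{5}\right) = 137 \left(\frac{98}{5} + 2 \sqrt{2}\right) = \frac{13426}{5} + 274 \sqrt{2}$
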